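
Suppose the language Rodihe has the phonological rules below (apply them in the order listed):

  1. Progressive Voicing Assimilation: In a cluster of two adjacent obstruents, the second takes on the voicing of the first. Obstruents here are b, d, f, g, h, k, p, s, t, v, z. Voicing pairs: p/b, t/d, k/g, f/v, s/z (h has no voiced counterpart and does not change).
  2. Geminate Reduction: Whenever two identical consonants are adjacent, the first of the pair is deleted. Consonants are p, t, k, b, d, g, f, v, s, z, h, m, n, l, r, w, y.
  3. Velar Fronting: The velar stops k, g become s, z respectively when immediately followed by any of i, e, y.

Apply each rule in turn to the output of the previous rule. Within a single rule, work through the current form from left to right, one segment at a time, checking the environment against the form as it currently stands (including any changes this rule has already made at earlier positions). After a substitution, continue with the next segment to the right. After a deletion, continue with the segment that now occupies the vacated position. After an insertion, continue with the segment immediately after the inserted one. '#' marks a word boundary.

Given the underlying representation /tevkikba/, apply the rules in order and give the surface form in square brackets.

1 Progressive Voicing Assimilation: [tevkikba] → [tevgikpa]
2 Geminate Reduction: no change — [tevgikpa]
3 Velar Fronting: [tevgikpa] → [tevzikpa]

[tevzikpa]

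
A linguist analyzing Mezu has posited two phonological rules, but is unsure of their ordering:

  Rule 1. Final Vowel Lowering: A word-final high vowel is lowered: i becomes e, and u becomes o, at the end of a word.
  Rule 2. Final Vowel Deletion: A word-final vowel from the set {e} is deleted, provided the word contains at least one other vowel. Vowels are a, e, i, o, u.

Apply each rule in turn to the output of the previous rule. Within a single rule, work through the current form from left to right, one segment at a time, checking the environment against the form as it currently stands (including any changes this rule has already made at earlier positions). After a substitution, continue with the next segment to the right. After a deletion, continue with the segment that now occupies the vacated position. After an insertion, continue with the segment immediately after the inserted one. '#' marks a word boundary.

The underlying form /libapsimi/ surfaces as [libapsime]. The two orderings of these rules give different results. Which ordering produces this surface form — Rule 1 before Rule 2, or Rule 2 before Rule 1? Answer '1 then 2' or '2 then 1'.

2 then 1

Order 1 then 2:
  1 Final Vowel Lowering: [libapsimi] → [libapsime]
  2 Final Vowel Deletion: [libapsime] → [libapsim]
  result: [libapsim]
Order 2 then 1:
  2 Final Vowel Deletion: no change — [libapsimi]
  1 Final Vowel Lowering: [libapsimi] → [libapsime]
  result: [libapsime]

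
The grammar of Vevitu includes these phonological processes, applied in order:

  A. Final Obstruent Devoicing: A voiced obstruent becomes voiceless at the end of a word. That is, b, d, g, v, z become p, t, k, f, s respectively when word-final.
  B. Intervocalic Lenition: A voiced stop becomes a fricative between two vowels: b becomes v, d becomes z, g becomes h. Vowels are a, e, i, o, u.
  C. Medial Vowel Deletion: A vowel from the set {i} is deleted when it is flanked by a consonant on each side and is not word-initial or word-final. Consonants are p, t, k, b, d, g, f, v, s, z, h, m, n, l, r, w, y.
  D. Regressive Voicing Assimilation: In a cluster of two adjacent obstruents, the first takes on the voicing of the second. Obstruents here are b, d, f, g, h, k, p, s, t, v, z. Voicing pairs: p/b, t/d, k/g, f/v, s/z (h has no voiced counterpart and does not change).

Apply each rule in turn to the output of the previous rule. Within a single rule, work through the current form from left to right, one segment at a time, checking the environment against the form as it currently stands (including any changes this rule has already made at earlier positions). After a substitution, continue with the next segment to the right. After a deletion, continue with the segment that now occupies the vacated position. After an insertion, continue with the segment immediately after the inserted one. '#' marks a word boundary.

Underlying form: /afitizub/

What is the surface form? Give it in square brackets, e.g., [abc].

[afdzup]

A Final Obstruent Devoicing: [afitizub] → [afitizup]
B Intervocalic Lenition: no change — [afitizup]
C Medial Vowel Deletion: [afitizup] → [aftzup]
D Regressive Voicing Assimilation: [aftzup] → [afdzup]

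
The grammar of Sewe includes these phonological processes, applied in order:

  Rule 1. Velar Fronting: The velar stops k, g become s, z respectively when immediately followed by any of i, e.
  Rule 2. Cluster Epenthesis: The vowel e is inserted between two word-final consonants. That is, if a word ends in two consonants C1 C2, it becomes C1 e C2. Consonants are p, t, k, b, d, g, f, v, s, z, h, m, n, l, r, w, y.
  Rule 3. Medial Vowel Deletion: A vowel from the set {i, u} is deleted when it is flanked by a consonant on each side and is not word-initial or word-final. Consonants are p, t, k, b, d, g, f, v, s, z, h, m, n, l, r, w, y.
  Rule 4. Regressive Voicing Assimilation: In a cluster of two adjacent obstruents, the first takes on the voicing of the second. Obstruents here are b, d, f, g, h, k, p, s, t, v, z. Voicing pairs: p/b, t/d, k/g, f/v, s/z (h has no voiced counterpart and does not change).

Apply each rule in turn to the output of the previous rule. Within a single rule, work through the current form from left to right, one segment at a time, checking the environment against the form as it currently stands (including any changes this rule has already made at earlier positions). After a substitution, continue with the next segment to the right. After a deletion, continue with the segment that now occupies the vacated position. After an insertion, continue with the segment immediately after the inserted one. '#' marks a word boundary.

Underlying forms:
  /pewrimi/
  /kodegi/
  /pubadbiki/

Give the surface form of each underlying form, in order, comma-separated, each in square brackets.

[pewrmi], [kodezi], [bbadpsi]

/pewrimi/:
  Rule 1 Velar Fronting: no change — [pewrimi]
  Rule 2 Cluster Epenthesis: no change — [pewrimi]
  Rule 3 Medial Vowel Deletion: [pewrimi] → [pewrmi]
  Rule 4 Regressive Voicing Assimilation: no change — [pewrmi]
/kodegi/:
  Rule 1 Velar Fronting: [kodegi] → [kodezi]
  Rule 2 Cluster Epenthesis: no change — [kodezi]
  Rule 3 Medial Vowel Deletion: no change — [kodezi]
  Rule 4 Regressive Voicing Assimilation: no change — [kodezi]
/pubadbiki/:
  Rule 1 Velar Fronting: [pubadbiki] → [pubadbisi]
  Rule 2 Cluster Epenthesis: no change — [pubadbisi]
  Rule 3 Medial Vowel Deletion: [pubadbisi] → [pbadbsi]
  Rule 4 Regressive Voicing Assimilation: [pbadbsi] → [bbadpsi]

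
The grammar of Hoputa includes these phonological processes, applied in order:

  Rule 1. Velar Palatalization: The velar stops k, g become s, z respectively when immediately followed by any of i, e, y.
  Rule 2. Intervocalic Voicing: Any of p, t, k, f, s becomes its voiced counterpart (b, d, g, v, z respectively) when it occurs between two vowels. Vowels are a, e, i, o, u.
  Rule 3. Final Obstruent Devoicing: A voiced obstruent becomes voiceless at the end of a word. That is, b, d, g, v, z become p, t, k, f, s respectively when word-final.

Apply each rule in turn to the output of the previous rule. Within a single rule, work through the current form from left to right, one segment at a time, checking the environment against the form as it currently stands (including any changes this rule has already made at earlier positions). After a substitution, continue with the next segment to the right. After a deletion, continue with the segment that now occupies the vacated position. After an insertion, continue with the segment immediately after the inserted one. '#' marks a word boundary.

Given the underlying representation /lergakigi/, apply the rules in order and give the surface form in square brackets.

[lergazizi]

Rule 1 Velar Palatalization: [lergakigi] → [lergasizi]
Rule 2 Intervocalic Voicing: [lergasizi] → [lergazizi]
Rule 3 Final Obstruent Devoicing: no change — [lergazizi]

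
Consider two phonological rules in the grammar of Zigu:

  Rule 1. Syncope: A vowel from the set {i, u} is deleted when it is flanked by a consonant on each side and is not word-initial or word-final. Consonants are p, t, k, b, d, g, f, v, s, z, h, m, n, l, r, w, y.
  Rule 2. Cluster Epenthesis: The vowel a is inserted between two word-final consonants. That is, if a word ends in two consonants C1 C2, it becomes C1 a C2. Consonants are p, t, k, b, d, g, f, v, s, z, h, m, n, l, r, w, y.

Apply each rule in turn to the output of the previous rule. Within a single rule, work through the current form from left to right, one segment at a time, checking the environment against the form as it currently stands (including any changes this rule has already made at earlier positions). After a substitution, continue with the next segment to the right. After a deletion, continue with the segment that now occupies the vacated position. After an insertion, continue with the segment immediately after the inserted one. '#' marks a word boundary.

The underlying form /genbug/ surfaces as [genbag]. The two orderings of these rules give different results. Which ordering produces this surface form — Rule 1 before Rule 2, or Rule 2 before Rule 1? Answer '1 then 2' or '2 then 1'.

1 then 2

Order 1 then 2:
  1 Syncope: [genbug] → [genbg]
  2 Cluster Epenthesis: [genbg] → [genbag]
  result: [genbag]
Order 2 then 1:
  2 Cluster Epenthesis: no change — [genbug]
  1 Syncope: [genbug] → [genbg]
  result: [genbg]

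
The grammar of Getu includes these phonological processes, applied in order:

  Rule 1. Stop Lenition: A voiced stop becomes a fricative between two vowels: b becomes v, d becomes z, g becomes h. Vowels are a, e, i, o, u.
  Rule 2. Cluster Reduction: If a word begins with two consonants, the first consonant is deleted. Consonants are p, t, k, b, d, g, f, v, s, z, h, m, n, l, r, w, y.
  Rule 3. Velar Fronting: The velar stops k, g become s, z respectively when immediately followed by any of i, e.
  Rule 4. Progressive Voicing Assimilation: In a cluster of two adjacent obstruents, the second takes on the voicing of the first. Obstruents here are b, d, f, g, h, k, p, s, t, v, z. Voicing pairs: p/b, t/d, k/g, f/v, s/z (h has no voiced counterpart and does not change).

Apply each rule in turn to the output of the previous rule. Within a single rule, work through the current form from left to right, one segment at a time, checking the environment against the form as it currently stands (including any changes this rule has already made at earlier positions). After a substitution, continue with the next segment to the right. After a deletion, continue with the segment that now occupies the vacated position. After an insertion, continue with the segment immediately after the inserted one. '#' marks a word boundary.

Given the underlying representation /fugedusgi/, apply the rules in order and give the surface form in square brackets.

[fuhezussi]

Rule 1 Stop Lenition: [fugedusgi] → [fuhezusgi]
Rule 2 Cluster Reduction: no change — [fuhezusgi]
Rule 3 Velar Fronting: [fuhezusgi] → [fuhezuszi]
Rule 4 Progressive Voicing Assimilation: [fuhezuszi] → [fuhezussi]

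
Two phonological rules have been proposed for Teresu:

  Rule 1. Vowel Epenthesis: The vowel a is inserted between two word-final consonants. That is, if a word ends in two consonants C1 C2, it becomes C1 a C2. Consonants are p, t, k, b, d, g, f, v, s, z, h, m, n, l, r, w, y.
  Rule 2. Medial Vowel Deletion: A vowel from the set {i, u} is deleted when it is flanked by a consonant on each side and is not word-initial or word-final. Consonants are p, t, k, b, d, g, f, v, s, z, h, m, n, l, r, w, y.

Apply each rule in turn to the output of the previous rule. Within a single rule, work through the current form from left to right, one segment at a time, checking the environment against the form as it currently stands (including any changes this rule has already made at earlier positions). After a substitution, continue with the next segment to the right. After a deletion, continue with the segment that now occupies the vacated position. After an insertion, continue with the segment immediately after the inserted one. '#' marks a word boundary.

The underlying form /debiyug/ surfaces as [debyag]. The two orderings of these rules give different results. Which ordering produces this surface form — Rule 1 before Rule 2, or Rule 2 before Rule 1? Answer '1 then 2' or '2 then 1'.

2 then 1

Order 1 then 2:
  1 Vowel Epenthesis: no change — [debiyug]
  2 Medial Vowel Deletion: [debiyug] → [debyg]
  result: [debyg]
Order 2 then 1:
  2 Medial Vowel Deletion: [debiyug] → [debyg]
  1 Vowel Epenthesis: [debyg] → [debyag]
  result: [debyag]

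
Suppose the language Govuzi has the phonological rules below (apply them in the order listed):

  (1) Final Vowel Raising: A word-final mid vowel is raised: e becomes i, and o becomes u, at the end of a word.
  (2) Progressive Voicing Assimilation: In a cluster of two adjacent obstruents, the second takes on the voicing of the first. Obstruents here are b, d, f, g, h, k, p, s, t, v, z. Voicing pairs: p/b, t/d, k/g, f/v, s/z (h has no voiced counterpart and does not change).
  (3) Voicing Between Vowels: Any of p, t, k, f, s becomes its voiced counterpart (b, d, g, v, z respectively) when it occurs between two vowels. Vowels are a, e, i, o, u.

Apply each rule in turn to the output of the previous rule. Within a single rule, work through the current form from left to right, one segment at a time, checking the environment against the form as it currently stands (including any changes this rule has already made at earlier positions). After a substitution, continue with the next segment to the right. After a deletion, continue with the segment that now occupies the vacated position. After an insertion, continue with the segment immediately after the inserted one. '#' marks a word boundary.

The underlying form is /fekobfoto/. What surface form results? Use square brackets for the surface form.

(1) Final Vowel Raising: [fekobfoto] → [fekobfotu]
(2) Progressive Voicing Assimilation: [fekobfotu] → [fekobvotu]
(3) Voicing Between Vowels: [fekobvotu] → [fegobvodu]

[fegobvodu]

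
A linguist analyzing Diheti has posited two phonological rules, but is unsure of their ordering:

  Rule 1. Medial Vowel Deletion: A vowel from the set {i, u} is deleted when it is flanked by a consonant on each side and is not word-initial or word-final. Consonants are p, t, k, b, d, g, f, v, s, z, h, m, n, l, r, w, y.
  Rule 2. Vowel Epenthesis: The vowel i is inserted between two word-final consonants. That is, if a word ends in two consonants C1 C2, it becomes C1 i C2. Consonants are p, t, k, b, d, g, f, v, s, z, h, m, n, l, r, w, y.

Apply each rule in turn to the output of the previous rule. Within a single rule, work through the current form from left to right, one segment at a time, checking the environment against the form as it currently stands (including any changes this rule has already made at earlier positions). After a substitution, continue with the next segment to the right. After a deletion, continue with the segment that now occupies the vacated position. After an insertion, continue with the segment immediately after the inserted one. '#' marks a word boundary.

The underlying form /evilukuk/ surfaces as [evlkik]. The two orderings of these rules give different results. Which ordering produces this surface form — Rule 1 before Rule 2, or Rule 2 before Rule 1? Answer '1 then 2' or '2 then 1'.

1 then 2

Order 1 then 2:
  1 Medial Vowel Deletion: [evilukuk] → [evlkk]
  2 Vowel Epenthesis: [evlkk] → [evlkik]
  result: [evlkik]
Order 2 then 1:
  2 Vowel Epenthesis: no change — [evilukuk]
  1 Medial Vowel Deletion: [evilukuk] → [evlkk]
  result: [evlkk]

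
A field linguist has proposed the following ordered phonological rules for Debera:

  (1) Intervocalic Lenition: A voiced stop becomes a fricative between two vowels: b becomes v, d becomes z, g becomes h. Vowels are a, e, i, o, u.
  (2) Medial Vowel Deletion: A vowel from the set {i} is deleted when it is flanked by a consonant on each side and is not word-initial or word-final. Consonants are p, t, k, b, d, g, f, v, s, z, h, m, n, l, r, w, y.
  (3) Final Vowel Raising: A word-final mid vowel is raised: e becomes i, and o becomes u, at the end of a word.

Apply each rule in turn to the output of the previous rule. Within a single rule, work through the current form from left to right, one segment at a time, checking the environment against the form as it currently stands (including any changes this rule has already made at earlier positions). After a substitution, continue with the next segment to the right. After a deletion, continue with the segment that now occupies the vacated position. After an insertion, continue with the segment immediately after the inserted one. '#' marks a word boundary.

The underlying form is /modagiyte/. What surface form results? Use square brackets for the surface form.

(1) Intervocalic Lenition: [modagiyte] → [mozahiyte]
(2) Medial Vowel Deletion: [mozahiyte] → [mozahyte]
(3) Final Vowel Raising: [mozahyte] → [mozahyti]

[mozahyti]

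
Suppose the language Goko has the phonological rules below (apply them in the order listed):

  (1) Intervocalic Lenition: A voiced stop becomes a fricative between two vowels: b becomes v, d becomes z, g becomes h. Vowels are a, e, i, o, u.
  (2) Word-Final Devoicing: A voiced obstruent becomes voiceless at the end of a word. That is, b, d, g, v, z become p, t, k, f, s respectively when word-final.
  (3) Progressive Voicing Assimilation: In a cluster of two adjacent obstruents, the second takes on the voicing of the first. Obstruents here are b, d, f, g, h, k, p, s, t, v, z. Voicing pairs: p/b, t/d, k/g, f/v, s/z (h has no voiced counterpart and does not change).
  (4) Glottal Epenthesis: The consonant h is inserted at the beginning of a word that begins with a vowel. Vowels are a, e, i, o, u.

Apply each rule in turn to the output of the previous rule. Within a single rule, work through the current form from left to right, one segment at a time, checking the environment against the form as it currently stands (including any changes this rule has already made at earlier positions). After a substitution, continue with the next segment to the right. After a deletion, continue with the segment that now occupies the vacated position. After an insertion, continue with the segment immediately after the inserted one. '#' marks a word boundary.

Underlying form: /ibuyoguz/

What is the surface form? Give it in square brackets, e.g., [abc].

(1) Intervocalic Lenition: [ibuyoguz] → [ivuyohuz]
(2) Word-Final Devoicing: [ivuyohuz] → [ivuyohus]
(3) Progressive Voicing Assimilation: no change — [ivuyohus]
(4) Glottal Epenthesis: [ivuyohus] → [hivuyohus]

[hivuyohus]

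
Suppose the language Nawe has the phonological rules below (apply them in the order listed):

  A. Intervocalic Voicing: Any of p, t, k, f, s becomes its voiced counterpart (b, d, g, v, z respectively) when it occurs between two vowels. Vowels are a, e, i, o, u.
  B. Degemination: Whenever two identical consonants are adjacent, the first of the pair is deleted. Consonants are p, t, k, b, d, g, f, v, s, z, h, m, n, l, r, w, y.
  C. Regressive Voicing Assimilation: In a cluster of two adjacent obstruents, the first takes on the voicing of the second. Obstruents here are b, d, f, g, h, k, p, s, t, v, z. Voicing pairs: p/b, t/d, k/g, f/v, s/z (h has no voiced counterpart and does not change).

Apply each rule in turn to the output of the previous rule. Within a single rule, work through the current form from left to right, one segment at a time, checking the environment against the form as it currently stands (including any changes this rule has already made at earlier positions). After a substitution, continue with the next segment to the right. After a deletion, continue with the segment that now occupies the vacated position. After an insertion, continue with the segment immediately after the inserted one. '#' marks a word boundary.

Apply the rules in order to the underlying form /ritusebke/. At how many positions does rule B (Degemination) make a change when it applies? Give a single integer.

0

A Intervocalic Voicing: [ritusebke] → [riduzebke]
B Degemination: no change — [riduzebke]
C Regressive Voicing Assimilation: [riduzebke] → [riduzepke]
Rule B changed 0 position(s).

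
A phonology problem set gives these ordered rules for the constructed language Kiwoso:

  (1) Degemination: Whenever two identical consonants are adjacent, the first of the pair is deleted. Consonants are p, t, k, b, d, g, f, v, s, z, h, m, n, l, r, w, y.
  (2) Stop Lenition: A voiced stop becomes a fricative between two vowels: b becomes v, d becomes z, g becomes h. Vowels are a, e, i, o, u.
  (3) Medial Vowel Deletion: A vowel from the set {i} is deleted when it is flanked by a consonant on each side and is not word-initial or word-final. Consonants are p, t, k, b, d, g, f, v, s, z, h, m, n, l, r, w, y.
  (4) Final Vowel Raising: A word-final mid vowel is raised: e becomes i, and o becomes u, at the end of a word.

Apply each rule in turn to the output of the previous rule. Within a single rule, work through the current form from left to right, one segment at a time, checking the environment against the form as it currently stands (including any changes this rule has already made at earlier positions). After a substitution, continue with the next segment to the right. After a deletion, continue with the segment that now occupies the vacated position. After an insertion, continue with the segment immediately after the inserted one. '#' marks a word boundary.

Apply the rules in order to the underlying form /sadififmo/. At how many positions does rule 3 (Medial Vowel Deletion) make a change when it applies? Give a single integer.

(1) Degemination: no change — [sadififmo]
(2) Stop Lenition: [sadififmo] → [sazififmo]
(3) Medial Vowel Deletion: [sazififmo] → [sazffmo]
(4) Final Vowel Raising: [sazffmo] → [sazffmu]
Rule 3 changed 2 position(s).

2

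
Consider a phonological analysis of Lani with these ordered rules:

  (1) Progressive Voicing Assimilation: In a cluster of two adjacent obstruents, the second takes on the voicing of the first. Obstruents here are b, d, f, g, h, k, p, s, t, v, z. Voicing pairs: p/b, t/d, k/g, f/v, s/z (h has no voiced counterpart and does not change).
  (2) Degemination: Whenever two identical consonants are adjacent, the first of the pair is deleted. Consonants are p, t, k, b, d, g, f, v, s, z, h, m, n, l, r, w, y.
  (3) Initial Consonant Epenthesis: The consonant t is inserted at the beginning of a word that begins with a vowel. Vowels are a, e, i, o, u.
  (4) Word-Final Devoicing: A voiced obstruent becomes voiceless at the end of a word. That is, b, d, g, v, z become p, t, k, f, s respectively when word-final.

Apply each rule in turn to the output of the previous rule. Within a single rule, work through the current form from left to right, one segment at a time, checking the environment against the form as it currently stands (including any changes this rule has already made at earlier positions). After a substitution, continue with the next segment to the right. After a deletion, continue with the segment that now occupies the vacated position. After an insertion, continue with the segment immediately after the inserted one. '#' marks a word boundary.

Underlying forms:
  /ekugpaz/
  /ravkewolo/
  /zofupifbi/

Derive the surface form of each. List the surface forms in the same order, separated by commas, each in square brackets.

[tekugbas], [ravgewolo], [zofupifpi]

/ekugpaz/:
  (1) Progressive Voicing Assimilation: [ekugpaz] → [ekugbaz]
  (2) Degemination: no change — [ekugbaz]
  (3) Initial Consonant Epenthesis: [ekugbaz] → [tekugbaz]
  (4) Word-Final Devoicing: [tekugbaz] → [tekugbas]
/ravkewolo/:
  (1) Progressive Voicing Assimilation: [ravkewolo] → [ravgewolo]
  (2) Degemination: no change — [ravgewolo]
  (3) Initial Consonant Epenthesis: no change — [ravgewolo]
  (4) Word-Final Devoicing: no change — [ravgewolo]
/zofupifbi/:
  (1) Progressive Voicing Assimilation: [zofupifbi] → [zofupifpi]
  (2) Degemination: no change — [zofupifpi]
  (3) Initial Consonant Epenthesis: no change — [zofupifpi]
  (4) Word-Final Devoicing: no change — [zofupifpi]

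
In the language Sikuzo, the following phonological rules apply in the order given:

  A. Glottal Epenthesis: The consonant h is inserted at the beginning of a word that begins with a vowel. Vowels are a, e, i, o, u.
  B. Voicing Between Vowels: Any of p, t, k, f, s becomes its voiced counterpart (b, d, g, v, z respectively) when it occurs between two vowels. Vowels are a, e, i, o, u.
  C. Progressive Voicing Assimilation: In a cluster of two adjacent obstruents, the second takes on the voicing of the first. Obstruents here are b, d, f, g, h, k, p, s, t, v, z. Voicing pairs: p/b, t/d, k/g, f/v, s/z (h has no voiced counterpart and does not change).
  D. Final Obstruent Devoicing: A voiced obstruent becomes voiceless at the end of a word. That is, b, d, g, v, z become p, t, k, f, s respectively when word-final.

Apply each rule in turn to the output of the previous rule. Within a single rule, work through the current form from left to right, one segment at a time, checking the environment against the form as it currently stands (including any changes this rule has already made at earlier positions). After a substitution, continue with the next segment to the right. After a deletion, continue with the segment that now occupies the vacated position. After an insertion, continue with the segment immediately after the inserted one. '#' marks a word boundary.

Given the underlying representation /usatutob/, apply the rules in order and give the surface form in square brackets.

[huzadudop]

A Glottal Epenthesis: [usatutob] → [husatutob]
B Voicing Between Vowels: [husatutob] → [huzadudob]
C Progressive Voicing Assimilation: no change — [huzadudob]
D Final Obstruent Devoicing: [huzadudob] → [huzadudop]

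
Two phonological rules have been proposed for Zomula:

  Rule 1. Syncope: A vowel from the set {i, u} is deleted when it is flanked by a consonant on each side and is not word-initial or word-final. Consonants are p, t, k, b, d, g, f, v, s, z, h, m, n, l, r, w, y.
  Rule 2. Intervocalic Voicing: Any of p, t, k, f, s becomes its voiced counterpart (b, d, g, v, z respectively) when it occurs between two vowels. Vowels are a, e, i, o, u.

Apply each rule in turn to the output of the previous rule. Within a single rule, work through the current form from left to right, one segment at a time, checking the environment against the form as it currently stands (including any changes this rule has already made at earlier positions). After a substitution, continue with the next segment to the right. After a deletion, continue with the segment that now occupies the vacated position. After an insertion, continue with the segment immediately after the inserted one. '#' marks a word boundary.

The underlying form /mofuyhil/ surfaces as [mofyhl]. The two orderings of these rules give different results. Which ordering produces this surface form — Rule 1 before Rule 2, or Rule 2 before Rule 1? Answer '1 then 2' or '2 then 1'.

1 then 2

Order 1 then 2:
  1 Syncope: [mofuyhil] → [mofyhl]
  2 Intervocalic Voicing: no change — [mofyhl]
  result: [mofyhl]
Order 2 then 1:
  2 Intervocalic Voicing: [mofuyhil] → [movuyhil]
  1 Syncope: [movuyhil] → [movyhl]
  result: [movyhl]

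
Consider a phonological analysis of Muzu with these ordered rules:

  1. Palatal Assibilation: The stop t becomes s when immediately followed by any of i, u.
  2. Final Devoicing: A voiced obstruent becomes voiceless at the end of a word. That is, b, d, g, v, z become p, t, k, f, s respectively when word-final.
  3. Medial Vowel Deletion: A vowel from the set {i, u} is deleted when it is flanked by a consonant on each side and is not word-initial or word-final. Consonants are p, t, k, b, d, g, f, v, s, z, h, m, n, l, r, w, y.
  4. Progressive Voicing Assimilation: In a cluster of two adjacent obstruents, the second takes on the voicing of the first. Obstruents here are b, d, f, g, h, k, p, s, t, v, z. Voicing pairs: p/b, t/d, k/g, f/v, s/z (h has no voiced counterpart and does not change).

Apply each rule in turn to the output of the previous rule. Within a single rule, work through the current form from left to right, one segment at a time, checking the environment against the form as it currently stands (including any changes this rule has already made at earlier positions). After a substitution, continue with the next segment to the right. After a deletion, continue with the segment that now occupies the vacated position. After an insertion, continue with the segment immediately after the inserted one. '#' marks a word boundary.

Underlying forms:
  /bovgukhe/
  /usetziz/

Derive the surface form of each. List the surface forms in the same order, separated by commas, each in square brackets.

[bovgghe], [usetss]

/bovgukhe/:
  1 Palatal Assibilation: no change — [bovgukhe]
  2 Final Devoicing: no change — [bovgukhe]
  3 Medial Vowel Deletion: [bovgukhe] → [bovgkhe]
  4 Progressive Voicing Assimilation: [bovgkhe] → [bovgghe]
/usetziz/:
  1 Palatal Assibilation: no change — [usetziz]
  2 Final Devoicing: [usetziz] → [usetzis]
  3 Medial Vowel Deletion: [usetzis] → [usetzs]
  4 Progressive Voicing Assimilation: [usetzs] → [usetss]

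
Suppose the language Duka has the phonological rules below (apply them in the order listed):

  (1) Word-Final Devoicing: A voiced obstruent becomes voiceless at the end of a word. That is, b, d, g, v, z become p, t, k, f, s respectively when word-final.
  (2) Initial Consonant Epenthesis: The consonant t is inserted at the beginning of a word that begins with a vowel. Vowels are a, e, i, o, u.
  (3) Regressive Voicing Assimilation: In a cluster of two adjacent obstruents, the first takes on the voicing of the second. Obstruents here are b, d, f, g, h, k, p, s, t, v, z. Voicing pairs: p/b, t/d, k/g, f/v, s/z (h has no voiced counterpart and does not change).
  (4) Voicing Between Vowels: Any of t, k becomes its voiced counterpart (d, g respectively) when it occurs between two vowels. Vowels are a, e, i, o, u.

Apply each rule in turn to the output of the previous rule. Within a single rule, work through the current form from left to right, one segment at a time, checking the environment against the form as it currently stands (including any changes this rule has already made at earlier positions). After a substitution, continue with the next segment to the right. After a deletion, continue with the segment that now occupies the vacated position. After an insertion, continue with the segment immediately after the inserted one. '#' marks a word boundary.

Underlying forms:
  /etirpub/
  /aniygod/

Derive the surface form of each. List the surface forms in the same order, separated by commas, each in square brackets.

/etirpub/:
  (1) Word-Final Devoicing: [etirpub] → [etirpup]
  (2) Initial Consonant Epenthesis: [etirpup] → [tetirpup]
  (3) Regressive Voicing Assimilation: no change — [tetirpup]
  (4) Voicing Between Vowels: [tetirpup] → [tedirpup]
/aniygod/:
  (1) Word-Final Devoicing: [aniygod] → [aniygot]
  (2) Initial Consonant Epenthesis: [aniygot] → [taniygot]
  (3) Regressive Voicing Assimilation: no change — [taniygot]
  (4) Voicing Between Vowels: no change — [taniygot]

[tedirpup], [taniygot]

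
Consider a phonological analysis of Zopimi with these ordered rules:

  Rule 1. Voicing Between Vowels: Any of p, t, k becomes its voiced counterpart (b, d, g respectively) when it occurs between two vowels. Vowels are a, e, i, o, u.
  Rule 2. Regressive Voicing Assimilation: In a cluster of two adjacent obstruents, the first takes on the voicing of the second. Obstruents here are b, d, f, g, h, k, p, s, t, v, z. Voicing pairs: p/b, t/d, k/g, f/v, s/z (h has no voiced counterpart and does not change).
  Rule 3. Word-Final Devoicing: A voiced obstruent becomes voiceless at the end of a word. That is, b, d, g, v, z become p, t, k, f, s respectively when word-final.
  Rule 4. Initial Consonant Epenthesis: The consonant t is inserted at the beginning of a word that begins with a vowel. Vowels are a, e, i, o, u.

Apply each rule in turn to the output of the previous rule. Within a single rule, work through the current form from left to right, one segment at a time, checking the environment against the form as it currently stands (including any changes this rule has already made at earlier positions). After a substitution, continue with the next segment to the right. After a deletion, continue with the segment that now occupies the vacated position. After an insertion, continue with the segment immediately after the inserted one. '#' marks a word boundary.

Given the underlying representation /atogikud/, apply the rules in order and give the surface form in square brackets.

[tadogigut]

Rule 1 Voicing Between Vowels: [atogikud] → [adogigud]
Rule 2 Regressive Voicing Assimilation: no change — [adogigud]
Rule 3 Word-Final Devoicing: [adogigud] → [adogigut]
Rule 4 Initial Consonant Epenthesis: [adogigut] → [tadogigut]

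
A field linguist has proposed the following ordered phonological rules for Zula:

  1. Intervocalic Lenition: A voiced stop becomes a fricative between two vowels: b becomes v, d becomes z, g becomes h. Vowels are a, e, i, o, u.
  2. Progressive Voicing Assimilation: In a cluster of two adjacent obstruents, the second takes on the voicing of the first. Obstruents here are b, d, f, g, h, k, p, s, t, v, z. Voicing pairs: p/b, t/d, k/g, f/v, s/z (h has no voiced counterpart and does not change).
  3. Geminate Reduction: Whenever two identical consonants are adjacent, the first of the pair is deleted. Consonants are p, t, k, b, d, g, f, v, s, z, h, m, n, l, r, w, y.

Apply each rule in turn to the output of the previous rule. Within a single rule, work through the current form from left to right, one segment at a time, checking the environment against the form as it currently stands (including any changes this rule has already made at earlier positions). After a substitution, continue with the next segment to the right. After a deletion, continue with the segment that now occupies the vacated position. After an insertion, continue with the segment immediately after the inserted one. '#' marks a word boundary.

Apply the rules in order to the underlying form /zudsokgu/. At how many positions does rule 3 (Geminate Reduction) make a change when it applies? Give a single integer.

1

1 Intervocalic Lenition: no change — [zudsokgu]
2 Progressive Voicing Assimilation: [zudsokgu] → [zudzokku]
3 Geminate Reduction: [zudzokku] → [zudzoku]
Rule 3 changed 1 position(s).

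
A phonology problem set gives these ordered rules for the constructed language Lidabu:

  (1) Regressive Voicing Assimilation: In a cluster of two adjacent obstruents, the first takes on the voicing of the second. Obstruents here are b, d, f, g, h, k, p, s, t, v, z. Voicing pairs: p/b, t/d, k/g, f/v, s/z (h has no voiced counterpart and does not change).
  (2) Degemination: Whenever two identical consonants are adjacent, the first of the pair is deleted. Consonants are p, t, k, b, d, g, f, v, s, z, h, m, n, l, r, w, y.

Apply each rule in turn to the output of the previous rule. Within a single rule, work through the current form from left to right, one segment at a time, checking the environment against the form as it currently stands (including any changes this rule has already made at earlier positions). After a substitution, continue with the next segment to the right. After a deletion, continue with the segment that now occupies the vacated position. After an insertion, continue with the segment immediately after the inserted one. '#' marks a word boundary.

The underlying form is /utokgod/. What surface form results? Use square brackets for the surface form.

(1) Regressive Voicing Assimilation: [utokgod] → [utoggod]
(2) Degemination: [utoggod] → [utogod]

[utogod]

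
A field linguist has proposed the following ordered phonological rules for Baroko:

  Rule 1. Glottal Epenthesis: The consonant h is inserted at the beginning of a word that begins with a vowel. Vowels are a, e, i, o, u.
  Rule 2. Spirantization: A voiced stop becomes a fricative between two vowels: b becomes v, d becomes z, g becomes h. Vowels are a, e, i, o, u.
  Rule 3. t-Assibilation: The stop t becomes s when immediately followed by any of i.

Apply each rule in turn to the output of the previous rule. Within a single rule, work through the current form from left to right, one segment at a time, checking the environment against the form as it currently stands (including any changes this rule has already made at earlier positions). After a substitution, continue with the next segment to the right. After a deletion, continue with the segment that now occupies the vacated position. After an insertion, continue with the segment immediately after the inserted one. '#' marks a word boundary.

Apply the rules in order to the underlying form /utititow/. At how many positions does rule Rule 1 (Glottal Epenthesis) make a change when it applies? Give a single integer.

Rule 1 Glottal Epenthesis: [utititow] → [hutititow]
Rule 2 Spirantization: no change — [hutititow]
Rule 3 t-Assibilation: [hutititow] → [husisitow]
Rule Rule 1 changed 1 position(s).

1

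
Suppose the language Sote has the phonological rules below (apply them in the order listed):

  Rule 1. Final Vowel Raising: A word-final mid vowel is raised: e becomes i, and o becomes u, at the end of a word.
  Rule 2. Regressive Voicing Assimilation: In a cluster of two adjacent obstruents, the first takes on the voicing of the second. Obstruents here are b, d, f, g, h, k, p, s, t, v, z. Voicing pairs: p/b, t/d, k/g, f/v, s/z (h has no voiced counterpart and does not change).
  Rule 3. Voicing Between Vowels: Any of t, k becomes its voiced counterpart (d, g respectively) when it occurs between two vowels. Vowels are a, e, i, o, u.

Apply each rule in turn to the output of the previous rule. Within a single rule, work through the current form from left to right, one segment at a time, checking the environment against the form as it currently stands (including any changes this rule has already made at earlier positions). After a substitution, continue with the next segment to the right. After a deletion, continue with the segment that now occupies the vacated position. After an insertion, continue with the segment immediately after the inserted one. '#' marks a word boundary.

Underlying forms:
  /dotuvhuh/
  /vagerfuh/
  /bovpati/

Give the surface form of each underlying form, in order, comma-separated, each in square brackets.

/dotuvhuh/:
  Rule 1 Final Vowel Raising: no change — [dotuvhuh]
  Rule 2 Regressive Voicing Assimilation: [dotuvhuh] → [dotufhuh]
  Rule 3 Voicing Between Vowels: [dotufhuh] → [dodufhuh]
/vagerfuh/:
  Rule 1 Final Vowel Raising: no change — [vagerfuh]
  Rule 2 Regressive Voicing Assimilation: no change — [vagerfuh]
  Rule 3 Voicing Between Vowels: no change — [vagerfuh]
/bovpati/:
  Rule 1 Final Vowel Raising: no change — [bovpati]
  Rule 2 Regressive Voicing Assimilation: [bovpati] → [bofpati]
  Rule 3 Voicing Between Vowels: [bofpati] → [bofpadi]

[dodufhuh], [vagerfuh], [bofpadi]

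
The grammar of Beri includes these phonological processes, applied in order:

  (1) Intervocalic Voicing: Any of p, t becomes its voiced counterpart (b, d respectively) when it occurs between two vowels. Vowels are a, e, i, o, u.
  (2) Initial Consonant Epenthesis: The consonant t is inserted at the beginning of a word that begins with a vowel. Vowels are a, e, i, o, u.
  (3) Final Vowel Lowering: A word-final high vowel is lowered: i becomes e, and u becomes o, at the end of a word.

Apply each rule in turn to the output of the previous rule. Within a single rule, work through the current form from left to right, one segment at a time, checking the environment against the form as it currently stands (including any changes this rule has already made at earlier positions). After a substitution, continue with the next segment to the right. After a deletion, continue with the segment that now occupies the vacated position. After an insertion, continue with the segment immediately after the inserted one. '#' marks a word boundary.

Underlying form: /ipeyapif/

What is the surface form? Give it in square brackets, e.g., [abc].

[tibeyabif]

(1) Intervocalic Voicing: [ipeyapif] → [ibeyabif]
(2) Initial Consonant Epenthesis: [ibeyabif] → [tibeyabif]
(3) Final Vowel Lowering: no change — [tibeyabif]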